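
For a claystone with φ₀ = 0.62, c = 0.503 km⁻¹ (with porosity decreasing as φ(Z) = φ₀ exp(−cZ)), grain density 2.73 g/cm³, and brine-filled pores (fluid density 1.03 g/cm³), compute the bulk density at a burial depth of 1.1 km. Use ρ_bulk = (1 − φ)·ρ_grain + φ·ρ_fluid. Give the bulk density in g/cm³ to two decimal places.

Porosity at depth: φ = 0.62·exp(−0.503×1.1) = 0.62×0.5750 = 0.3565
Bulk density: ρ_b = (1−φ)ρ_g + φ·ρ_f = 0.6435×2.73 + 0.3565×1.03
       = 1.757 + 0.367 = 2.124 g/cm³

2.12 g/cm³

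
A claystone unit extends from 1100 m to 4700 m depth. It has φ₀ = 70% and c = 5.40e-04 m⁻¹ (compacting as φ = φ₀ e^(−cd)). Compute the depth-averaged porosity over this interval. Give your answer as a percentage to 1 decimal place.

17.0%

Working in km (1 km = 1000 m; c in km⁻¹ = c in m⁻¹ × 1000):
⟨φ⟩ = (1/(d₂−d₁)) ∫ φ₀ e^(−cd) dd = φ₀·(e^(−c·d₁) − e^(−c·d₂)) / (c·(d₂−d₁))
e^(−0.54×1.1) = 0.5521; e^(−0.54×4.7) = 0.0790
⟨φ⟩ = 0.7 × (0.5521 − 0.0790) / (0.54 × 3.6) = 0.7 × 0.2434 = 0.1704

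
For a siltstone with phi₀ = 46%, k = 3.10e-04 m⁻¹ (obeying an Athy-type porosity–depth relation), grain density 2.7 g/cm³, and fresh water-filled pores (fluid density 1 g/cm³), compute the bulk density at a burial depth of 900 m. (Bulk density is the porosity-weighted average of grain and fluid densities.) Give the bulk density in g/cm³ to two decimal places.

2.11 g/cm³

Working in km (1 km = 1000 m; k in km⁻¹ = k in m⁻¹ × 1000):
Porosity at depth: phi = 0.46·exp(−0.31×0.9) = 0.46×0.7565 = 0.3480
Bulk density: ρ_b = (1−phi)ρ_g + phi·ρ_f = 0.6520×2.7 + 0.3480×1
       = 1.760 + 0.348 = 2.108 g/cm³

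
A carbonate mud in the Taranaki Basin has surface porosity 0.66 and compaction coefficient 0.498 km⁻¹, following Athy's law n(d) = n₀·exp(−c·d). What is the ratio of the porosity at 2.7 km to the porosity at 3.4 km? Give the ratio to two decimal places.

1.42

n(d₁)/n(d₂) = e^(−c·d₁)/e^(−c·d₂) = e^{c(d₂−d₁)}
= exp(0.498 × 0.7) = exp(0.3486) = 1.4171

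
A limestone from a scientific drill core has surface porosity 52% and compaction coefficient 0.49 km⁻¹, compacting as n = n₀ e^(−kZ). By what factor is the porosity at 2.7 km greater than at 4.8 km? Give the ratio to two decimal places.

2.80

n(Z₁)/n(Z₂) = e^(−k·Z₁)/e^(−k·Z₂) = e^{k(Z₂−Z₁)}
= exp(0.49 × 2.1) = exp(1.029) = 2.7983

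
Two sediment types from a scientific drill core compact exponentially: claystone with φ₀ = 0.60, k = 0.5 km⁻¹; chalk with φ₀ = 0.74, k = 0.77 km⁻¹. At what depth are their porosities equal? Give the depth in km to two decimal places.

Set φ₀ₐ e^(−kₐz) = φ₀ᵦ e^(−kᵦz) ⇒ ln(φ₀ₐ/φ₀ᵦ) = (kₐ − kᵦ)·z
z = ln(0.6/0.74) / (0.5 − 0.77) = -0.2097 / -0.27 = 0.777 km

0.78 km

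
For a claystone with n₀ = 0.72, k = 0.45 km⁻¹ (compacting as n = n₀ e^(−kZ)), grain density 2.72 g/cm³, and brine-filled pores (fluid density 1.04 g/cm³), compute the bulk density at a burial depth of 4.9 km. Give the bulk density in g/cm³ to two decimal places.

Porosity at depth: n = 0.72·exp(−0.45×4.9) = 0.72×0.1103 = 0.0794
Bulk density: ρ_b = (1−n)ρ_g + n·ρ_f = 0.9206×2.72 + 0.0794×1.04
       = 2.504 + 0.083 = 2.587 g/cm³

2.59 g/cm³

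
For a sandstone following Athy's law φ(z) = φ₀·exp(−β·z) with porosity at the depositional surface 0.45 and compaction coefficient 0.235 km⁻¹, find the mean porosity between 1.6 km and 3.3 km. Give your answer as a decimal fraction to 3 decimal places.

0.255

⟨φ⟩ = (1/(z₂−z₁)) ∫ φ₀ e^(−βz) dz = φ₀·(e^(−β·z₁) − e^(−β·z₂)) / (β·(z₂−z₁))
e^(−0.235×1.6) = 0.6866; e^(−0.235×3.3) = 0.4605
⟨φ⟩ = 0.45 × (0.6866 − 0.4605) / (0.235 × 1.7) = 0.45 × 0.5660 = 0.2547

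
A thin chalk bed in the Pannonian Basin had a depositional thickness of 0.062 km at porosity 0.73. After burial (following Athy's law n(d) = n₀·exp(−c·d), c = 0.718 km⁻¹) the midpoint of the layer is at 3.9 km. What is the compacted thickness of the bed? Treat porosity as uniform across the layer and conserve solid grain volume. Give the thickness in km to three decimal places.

0.018 km

Porosity at 3.9 km: n = 0.73·exp(−0.718×3.9) = 0.0444
Solid-volume conservation: h(1−n) = h₀(1−n₀) ⇒ h = h₀·(1−n₀)/(1−n)
h = 0.062 × (1 − 0.73)/(1 − 0.0444) = 0.062 × 0.2825 = 0.0175 km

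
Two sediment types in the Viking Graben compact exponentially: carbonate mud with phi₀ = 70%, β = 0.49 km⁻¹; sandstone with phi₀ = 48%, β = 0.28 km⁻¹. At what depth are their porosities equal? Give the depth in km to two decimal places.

Set phi₀ₐ e^(−βₐZ) = phi₀ᵦ e^(−βᵦZ) ⇒ ln(phi₀ₐ/phi₀ᵦ) = (βₐ − βᵦ)·Z
Z = ln(0.7/0.48) / (0.49 − 0.28) = 0.3773 / 0.21 = 1.797 km

1.80 km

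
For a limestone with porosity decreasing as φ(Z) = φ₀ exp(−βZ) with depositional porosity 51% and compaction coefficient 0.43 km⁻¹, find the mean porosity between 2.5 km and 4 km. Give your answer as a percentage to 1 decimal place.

⟨φ⟩ = (1/(Z₂−Z₁)) ∫ φ₀ e^(−βZ) dZ = φ₀·(e^(−β·Z₁) − e^(−β·Z₂)) / (β·(Z₂−Z₁))
e^(−0.43×2.5) = 0.3413; e^(−0.43×4) = 0.1791
⟨φ⟩ = 0.51 × (0.3413 − 0.1791) / (0.43 × 1.5) = 0.51 × 0.2515 = 0.1283

12.8%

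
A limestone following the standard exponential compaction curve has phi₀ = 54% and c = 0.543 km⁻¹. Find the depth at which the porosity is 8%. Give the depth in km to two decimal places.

3.52 km

Invert Athy's law: d = ln(phi₀/phi) / c
d = ln(0.54/0.08) / 0.543 = ln(6.75) / 0.543 = 1.9095 / 0.543 = 3.517 km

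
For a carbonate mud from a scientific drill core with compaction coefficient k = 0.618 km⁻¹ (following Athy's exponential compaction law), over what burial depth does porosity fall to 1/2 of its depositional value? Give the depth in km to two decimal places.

1.12 km

φ/φ₀ = 1/2 ⇒ exp(−k·d) = 1/2 ⇒ d = ln(2) / k
d = 0.6931 / 0.618 = 1.122 km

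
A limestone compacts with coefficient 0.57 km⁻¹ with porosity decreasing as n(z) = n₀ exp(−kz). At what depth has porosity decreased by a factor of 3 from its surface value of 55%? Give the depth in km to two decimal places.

n/n₀ = 1/3 ⇒ exp(−k·z) = 1/3 ⇒ z = ln(3) / k
z = 1.0986 / 0.57 = 1.927 km

1.93 km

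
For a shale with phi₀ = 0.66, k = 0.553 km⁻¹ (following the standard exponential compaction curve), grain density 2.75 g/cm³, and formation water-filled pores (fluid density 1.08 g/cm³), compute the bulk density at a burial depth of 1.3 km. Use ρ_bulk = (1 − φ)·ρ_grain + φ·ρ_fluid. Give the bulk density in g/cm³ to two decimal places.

Porosity at depth: phi = 0.66·exp(−0.553×1.3) = 0.66×0.4873 = 0.3216
Bulk density: ρ_b = (1−phi)ρ_g + phi·ρ_f = 0.6784×2.75 + 0.3216×1.08
       = 1.866 + 0.347 = 2.213 g/cm³

2.21 g/cm³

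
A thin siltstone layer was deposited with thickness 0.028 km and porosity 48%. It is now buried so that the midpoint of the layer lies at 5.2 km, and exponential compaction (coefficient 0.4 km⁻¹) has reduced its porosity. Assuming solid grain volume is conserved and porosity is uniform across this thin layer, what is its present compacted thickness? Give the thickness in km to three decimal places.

Porosity at 5.2 km: n = 0.48·exp(−0.4×5.2) = 0.0600
Solid-volume conservation: h(1−n) = h₀(1−n₀) ⇒ h = h₀·(1−n₀)/(1−n)
h = 0.028 × (1 − 0.48)/(1 − 0.0600) = 0.028 × 0.5532 = 0.0155 km

0.015 km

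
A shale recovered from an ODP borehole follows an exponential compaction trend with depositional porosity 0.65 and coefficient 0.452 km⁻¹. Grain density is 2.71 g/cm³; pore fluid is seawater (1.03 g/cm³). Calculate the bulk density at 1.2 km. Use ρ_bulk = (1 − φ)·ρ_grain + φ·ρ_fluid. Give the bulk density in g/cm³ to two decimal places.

Porosity at depth: φ = 0.65·exp(−0.452×1.2) = 0.65×0.5814 = 0.3779
Bulk density: ρ_b = (1−φ)ρ_g + φ·ρ_f = 0.6221×2.71 + 0.3779×1.03
       = 1.686 + 0.389 = 2.075 g/cm³

2.08 g/cm³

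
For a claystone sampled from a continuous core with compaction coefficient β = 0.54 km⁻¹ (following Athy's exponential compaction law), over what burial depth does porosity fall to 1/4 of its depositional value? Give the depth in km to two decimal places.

phi/phi₀ = 1/4 ⇒ exp(−β·z) = 1/4 ⇒ z = ln(4) / β
z = 1.3863 / 0.54 = 2.567 km

2.57 km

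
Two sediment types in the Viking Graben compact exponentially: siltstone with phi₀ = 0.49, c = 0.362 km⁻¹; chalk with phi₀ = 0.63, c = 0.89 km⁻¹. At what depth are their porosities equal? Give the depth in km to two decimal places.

0.48 km

Set phi₀ₐ e^(−cₐZ) = phi₀ᵦ e^(−cᵦZ) ⇒ ln(phi₀ₐ/phi₀ᵦ) = (cₐ − cᵦ)·Z
Z = ln(0.49/0.63) / (0.362 − 0.89) = -0.2513 / -0.528 = 0.476 km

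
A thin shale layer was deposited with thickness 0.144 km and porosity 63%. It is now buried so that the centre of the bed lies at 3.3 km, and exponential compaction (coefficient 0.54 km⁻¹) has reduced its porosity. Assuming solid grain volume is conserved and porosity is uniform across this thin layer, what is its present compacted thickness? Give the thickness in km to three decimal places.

Porosity at 3.3 km: phi = 0.63·exp(−0.54×3.3) = 0.1060
Solid-volume conservation: h(1−phi) = h₀(1−phi₀) ⇒ h = h₀·(1−phi₀)/(1−phi)
h = 0.144 × (1 − 0.63)/(1 − 0.1060) = 0.144 × 0.4139 = 0.0596 km

0.060 km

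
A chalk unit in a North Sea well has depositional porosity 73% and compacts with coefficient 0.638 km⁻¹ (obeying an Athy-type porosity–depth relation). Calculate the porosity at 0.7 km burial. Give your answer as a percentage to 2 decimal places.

46.71%

φ = φ₀·exp(−c·Z) = 0.73 × exp(−0.638 × 0.7) = 0.73 × exp(−0.4466)
  = 0.73 × 0.6398 = 0.4671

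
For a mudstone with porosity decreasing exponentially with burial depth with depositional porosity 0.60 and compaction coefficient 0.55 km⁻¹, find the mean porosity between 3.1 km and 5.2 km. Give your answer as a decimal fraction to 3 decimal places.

⟨n⟩ = (1/(z₂−z₁)) ∫ n₀ e^(−βz) dz = n₀·(e^(−β·z₁) − e^(−β·z₂)) / (β·(z₂−z₁))
e^(−0.55×3.1) = 0.1818; e^(−0.55×5.2) = 0.0573
⟨n⟩ = 0.6 × (0.1818 − 0.0573) / (0.55 × 2.1) = 0.6 × 0.1078 = 0.0647

0.065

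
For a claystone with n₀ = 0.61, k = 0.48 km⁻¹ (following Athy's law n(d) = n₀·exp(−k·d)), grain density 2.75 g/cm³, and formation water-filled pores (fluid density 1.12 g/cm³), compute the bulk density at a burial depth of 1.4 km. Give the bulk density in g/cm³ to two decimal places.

Porosity at depth: n = 0.61·exp(−0.48×1.4) = 0.61×0.5107 = 0.3115
Bulk density: ρ_b = (1−n)ρ_g + n·ρ_f = 0.6885×2.75 + 0.3115×1.12
       = 1.893 + 0.349 = 2.242 g/cm³

2.24 g/cm³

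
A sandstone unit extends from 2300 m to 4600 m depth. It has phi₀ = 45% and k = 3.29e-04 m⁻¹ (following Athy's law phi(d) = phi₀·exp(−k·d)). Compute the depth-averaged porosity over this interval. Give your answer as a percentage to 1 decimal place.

Working in km (1 km = 1000 m; k in km⁻¹ = k in m⁻¹ × 1000):
⟨phi⟩ = (1/(d₂−d₁)) ∫ phi₀ e^(−kd) dd = phi₀·(e^(−k·d₁) − e^(−k·d₂)) / (k·(d₂−d₁))
e^(−0.329×2.3) = 0.4692; e^(−0.329×4.6) = 0.2202
⟨phi⟩ = 0.45 × (0.4692 − 0.2202) / (0.329 × 2.3) = 0.45 × 0.3291 = 0.1481

14.8%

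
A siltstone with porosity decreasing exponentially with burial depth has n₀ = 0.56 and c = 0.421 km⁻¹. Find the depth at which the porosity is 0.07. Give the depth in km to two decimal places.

4.94 km

Invert Athy's law: d = ln(n₀/n) / c
d = ln(0.56/0.07) / 0.421 = ln(8) / 0.421 = 2.0794 / 0.421 = 4.939 km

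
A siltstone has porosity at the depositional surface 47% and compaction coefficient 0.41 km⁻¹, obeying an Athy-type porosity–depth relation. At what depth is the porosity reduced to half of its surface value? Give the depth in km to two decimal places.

n/n₀ = 1/2 ⇒ exp(−c·z) = 1/2 ⇒ z = ln(2) / c
z = 0.6931 / 0.41 = 1.691 km

1.69 km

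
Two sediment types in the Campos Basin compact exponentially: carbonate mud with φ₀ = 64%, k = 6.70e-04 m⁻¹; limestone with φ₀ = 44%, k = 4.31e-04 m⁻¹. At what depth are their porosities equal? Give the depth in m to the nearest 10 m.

1570 m

Working in km (1 km = 1000 m; k in km⁻¹ = k in m⁻¹ × 1000):
Set φ₀ₐ e^(−kₐz) = φ₀ᵦ e^(−kᵦz) ⇒ ln(φ₀ₐ/φ₀ᵦ) = (kₐ − kᵦ)·z
z = ln(0.64/0.44) / (0.67 − 0.431) = 0.3747 / 0.239 = 1.568 km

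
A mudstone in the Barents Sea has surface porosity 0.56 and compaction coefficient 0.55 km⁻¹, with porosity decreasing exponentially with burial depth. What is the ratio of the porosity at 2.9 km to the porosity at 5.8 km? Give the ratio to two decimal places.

φ(z₁)/φ(z₂) = e^(−k·z₁)/e^(−k·z₂) = e^{k(z₂−z₁)}
= exp(0.55 × 2.9) = exp(1.595) = 4.9283

4.93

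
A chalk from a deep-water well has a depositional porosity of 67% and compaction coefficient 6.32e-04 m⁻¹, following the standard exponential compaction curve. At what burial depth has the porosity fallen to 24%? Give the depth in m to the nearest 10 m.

Working in km (1 km = 1000 m; k in km⁻¹ = k in m⁻¹ × 1000):
Invert Athy's law: z = ln(n₀/n) / k
z = ln(0.67/0.24) / 0.632 = ln(2.792) / 0.632 = 1.0266 / 0.632 = 1.624 km

1620 m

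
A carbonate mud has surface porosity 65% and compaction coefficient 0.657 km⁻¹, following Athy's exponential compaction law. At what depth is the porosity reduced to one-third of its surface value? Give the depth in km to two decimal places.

φ/φ₀ = 1/3 ⇒ exp(−β·z) = 1/3 ⇒ z = ln(3) / β
z = 1.0986 / 0.657 = 1.672 km

1.67 km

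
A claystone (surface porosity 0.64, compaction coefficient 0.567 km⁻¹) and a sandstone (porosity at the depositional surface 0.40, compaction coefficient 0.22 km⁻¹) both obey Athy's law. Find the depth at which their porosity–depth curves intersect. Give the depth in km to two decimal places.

1.35 km

Set φ₀ₐ e^(−kₐZ) = φ₀ᵦ e^(−kᵦZ) ⇒ ln(φ₀ₐ/φ₀ᵦ) = (kₐ − kᵦ)·Z
Z = ln(0.64/0.4) / (0.567 − 0.22) = 0.4700 / 0.347 = 1.354 km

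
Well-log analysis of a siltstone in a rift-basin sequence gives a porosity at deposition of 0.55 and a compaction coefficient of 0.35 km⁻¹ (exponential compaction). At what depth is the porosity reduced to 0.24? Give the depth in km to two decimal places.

Invert Athy's law: Z = ln(φ₀/φ) / k
Z = ln(0.55/0.24) / 0.35 = ln(2.292) / 0.35 = 0.8293 / 0.35 = 2.369 km

2.37 km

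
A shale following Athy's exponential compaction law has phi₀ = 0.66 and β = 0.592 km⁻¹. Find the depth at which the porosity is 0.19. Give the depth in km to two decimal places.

Invert Athy's law: z = ln(phi₀/phi) / β
z = ln(0.66/0.19) / 0.592 = ln(3.474) / 0.592 = 1.2452 / 0.592 = 2.103 km

2.10 km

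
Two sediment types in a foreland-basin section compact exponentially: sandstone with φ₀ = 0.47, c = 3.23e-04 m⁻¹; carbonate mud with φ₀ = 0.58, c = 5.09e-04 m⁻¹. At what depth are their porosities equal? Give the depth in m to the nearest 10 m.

Working in km (1 km = 1000 m; c in km⁻¹ = c in m⁻¹ × 1000):
Set φ₀ₐ e^(−cₐd) = φ₀ᵦ e^(−cᵦd) ⇒ ln(φ₀ₐ/φ₀ᵦ) = (cₐ − cᵦ)·d
d = ln(0.47/0.58) / (0.323 − 0.509) = -0.2103 / -0.186 = 1.131 km

1130 m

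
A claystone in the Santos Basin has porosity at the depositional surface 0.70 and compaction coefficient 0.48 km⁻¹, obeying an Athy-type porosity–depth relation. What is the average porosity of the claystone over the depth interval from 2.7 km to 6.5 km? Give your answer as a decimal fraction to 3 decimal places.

0.088

⟨φ⟩ = (1/(d₂−d₁)) ∫ φ₀ e^(−kd) dd = φ₀·(e^(−k·d₁) − e^(−k·d₂)) / (k·(d₂−d₁))
e^(−0.48×2.7) = 0.2736; e^(−0.48×6.5) = 0.0442
⟨φ⟩ = 0.7 × (0.2736 − 0.0442) / (0.48 × 3.8) = 0.7 × 0.1258 = 0.0881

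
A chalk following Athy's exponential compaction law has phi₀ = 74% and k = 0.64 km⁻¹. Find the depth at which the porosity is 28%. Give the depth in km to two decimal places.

Invert Athy's law: z = ln(phi₀/phi) / k
z = ln(0.74/0.28) / 0.64 = ln(2.643) / 0.64 = 0.9719 / 0.64 = 1.519 km

1.52 km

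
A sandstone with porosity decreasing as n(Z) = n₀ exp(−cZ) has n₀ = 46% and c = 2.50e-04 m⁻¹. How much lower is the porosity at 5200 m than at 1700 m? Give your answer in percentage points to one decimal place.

Working in km (1 km = 1000 m; c in km⁻¹ = c in m⁻¹ × 1000):
n(1.7) = 0.46·e^(−0.25×1.7) = 0.3007
n(5.2) = 0.46·e^(−0.25×5.2) = 0.1254
Δn = 0.3007 − 0.1254 = 0.1754

17.5 percentage points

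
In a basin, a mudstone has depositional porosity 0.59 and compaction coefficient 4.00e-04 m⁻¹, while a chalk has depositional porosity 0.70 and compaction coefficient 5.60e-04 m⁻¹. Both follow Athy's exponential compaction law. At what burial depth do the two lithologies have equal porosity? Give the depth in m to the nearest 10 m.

Working in km (1 km = 1000 m; β in km⁻¹ = β in m⁻¹ × 1000):
Set n₀ₐ e^(−βₐz) = n₀ᵦ e^(−βᵦz) ⇒ ln(n₀ₐ/n₀ᵦ) = (βₐ − βᵦ)·z
z = ln(0.59/0.7) / (0.4 − 0.56) = -0.1710 / -0.16 = 1.068 km

1070 m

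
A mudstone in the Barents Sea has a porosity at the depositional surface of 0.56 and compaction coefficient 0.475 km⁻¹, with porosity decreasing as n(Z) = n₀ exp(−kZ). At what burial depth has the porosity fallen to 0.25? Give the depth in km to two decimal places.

Invert Athy's law: Z = ln(n₀/n) / k
Z = ln(0.56/0.25) / 0.475 = ln(2.24) / 0.475 = 0.8065 / 0.475 = 1.698 km

1.70 km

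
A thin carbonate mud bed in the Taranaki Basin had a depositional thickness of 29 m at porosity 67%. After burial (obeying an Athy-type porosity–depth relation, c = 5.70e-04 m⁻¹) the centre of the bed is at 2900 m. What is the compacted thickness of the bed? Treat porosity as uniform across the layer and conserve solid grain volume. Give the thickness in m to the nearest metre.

Working in km (1 km = 1000 m; c in km⁻¹ = c in m⁻¹ × 1000):
Porosity at 2.9 km: phi = 0.67·exp(−0.57×2.9) = 0.1283
Solid-volume conservation: h(1−phi) = h₀(1−phi₀) ⇒ h = h₀·(1−phi₀)/(1−phi)
h = 0.029 × (1 − 0.67)/(1 − 0.1283) = 0.029 × 0.3786 = 0.0110 km

11 m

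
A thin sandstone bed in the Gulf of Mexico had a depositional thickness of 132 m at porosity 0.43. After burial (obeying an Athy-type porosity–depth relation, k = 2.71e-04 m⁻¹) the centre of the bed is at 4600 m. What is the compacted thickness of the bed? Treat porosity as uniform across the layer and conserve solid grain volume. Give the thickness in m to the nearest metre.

Working in km (1 km = 1000 m; k in km⁻¹ = k in m⁻¹ × 1000):
Porosity at 4.6 km: n = 0.43·exp(−0.271×4.6) = 0.1236
Solid-volume conservation: h(1−n) = h₀(1−n₀) ⇒ h = h₀·(1−n₀)/(1−n)
h = 0.132 × (1 − 0.43)/(1 − 0.1236) = 0.132 × 0.6504 = 0.0859 km

86 m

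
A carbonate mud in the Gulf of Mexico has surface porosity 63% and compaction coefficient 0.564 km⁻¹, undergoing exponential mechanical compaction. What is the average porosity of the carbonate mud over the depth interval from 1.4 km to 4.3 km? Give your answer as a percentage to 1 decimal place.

14.1%

⟨φ⟩ = (1/(z₂−z₁)) ∫ φ₀ e^(−βz) dz = φ₀·(e^(−β·z₁) − e^(−β·z₂)) / (β·(z₂−z₁))
e^(−0.564×1.4) = 0.4540; e^(−0.564×4.3) = 0.0885
⟨φ⟩ = 0.63 × (0.4540 − 0.0885) / (0.564 × 2.9) = 0.63 × 0.2235 = 0.1408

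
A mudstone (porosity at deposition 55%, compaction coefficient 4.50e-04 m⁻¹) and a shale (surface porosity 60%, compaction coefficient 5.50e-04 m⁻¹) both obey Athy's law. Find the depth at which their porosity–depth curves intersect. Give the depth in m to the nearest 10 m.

Working in km (1 km = 1000 m; β in km⁻¹ = β in m⁻¹ × 1000):
Set n₀ₐ e^(−βₐz) = n₀ᵦ e^(−βᵦz) ⇒ ln(n₀ₐ/n₀ᵦ) = (βₐ − βᵦ)·z
z = ln(0.55/0.6) / (0.45 − 0.55) = -0.0870 / -0.1 = 0.870 km

870 m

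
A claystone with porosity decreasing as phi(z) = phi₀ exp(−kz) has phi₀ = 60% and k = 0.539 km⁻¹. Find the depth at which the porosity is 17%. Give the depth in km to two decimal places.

2.34 km

Invert Athy's law: z = ln(phi₀/phi) / k
z = ln(0.6/0.17) / 0.539 = ln(3.529) / 0.539 = 1.2611 / 0.539 = 2.340 km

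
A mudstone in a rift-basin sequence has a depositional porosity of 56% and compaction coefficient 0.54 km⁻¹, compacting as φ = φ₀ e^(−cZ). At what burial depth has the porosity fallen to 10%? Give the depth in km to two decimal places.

3.19 km

Invert Athy's law: Z = ln(φ₀/φ) / c
Z = ln(0.56/0.1) / 0.54 = ln(5.6) / 0.54 = 1.7228 / 0.54 = 3.190 km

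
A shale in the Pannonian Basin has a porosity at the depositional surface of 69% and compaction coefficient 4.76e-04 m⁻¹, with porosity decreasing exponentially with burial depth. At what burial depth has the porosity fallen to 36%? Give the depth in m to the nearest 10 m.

1370 m

Working in km (1 km = 1000 m; k in km⁻¹ = k in m⁻¹ × 1000):
Invert Athy's law: d = ln(n₀/n) / k
d = ln(0.69/0.36) / 0.476 = ln(1.917) / 0.476 = 0.6506 / 0.476 = 1.367 km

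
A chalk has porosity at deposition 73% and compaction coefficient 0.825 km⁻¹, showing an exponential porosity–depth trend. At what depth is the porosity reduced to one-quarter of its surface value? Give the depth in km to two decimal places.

1.68 km

phi/phi₀ = 1/4 ⇒ exp(−c·Z) = 1/4 ⇒ Z = ln(4) / c
Z = 1.3863 / 0.825 = 1.680 km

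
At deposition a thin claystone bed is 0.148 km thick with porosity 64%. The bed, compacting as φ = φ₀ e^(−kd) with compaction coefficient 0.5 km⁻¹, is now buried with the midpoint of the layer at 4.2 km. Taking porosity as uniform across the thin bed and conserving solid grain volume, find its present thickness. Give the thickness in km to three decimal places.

Porosity at 4.2 km: φ = 0.64·exp(−0.5×4.2) = 0.0784
Solid-volume conservation: h(1−φ) = h₀(1−φ₀) ⇒ h = h₀·(1−φ₀)/(1−φ)
h = 0.148 × (1 − 0.64)/(1 − 0.0784) = 0.148 × 0.3906 = 0.0578 km

0.058 km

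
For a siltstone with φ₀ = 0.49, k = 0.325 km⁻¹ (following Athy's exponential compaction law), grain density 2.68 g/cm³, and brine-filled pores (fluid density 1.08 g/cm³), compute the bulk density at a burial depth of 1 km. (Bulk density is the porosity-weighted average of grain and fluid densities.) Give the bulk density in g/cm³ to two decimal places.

2.11 g/cm³

Porosity at depth: φ = 0.49·exp(−0.325×1) = 0.49×0.7225 = 0.3540
Bulk density: ρ_b = (1−φ)ρ_g + φ·ρ_f = 0.6460×2.68 + 0.3540×1.08
       = 1.731 + 0.382 = 2.114 g/cm³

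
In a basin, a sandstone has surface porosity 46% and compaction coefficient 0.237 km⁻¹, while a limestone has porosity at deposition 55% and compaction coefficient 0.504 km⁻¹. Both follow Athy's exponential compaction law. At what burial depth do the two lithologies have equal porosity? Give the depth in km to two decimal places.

0.67 km

Set n₀ₐ e^(−kₐz) = n₀ᵦ e^(−kᵦz) ⇒ ln(n₀ₐ/n₀ᵦ) = (kₐ − kᵦ)·z
z = ln(0.46/0.55) / (0.237 − 0.504) = -0.1787 / -0.267 = 0.669 km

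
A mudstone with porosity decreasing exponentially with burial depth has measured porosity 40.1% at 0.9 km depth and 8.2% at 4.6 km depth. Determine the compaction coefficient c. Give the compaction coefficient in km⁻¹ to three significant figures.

Athy: n(Z) = n₀ e^(−cZ) ⇒ n₁/n₂ = e^{c(Z₂−Z₁)} ⇒ c = ln(n₁/n₂)/(Z₂−Z₁)
c = ln(0.401/0.082) / (4.6 − 0.9) = ln(4.89) / 3.7 = 1.5872 / 3.7 = 0.429 km⁻¹

0.429 km⁻¹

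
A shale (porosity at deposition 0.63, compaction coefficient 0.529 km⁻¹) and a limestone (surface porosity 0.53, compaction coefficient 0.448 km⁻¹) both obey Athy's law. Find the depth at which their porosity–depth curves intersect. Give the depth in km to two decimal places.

2.13 km

Set φ₀ₐ e^(−kₐZ) = φ₀ᵦ e^(−kᵦZ) ⇒ ln(φ₀ₐ/φ₀ᵦ) = (kₐ − kᵦ)·Z
Z = ln(0.63/0.53) / (0.529 − 0.448) = 0.1728 / 0.081 = 2.134 km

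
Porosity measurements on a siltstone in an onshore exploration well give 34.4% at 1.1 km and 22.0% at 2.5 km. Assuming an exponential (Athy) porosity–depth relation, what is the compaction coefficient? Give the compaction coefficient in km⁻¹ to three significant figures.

Athy: n(d) = n₀ e^(−cd) ⇒ n₁/n₂ = e^{c(d₂−d₁)} ⇒ c = ln(n₁/n₂)/(d₂−d₁)
c = ln(0.344/0.22) / (2.5 − 1.1) = ln(1.564) / 1.4 = 0.4470 / 1.4 = 0.3193 km⁻¹

0.319 km⁻¹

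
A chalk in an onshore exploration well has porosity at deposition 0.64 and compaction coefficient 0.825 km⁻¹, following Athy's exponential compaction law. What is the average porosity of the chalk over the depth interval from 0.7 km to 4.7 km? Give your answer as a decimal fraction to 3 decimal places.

⟨phi⟩ = (1/(Z₂−Z₁)) ∫ phi₀ e^(−cZ) dZ = phi₀·(e^(−c·Z₁) − e^(−c·Z₂)) / (c·(Z₂−Z₁))
e^(−0.825×0.7) = 0.5613; e^(−0.825×4.7) = 0.0207
⟨phi⟩ = 0.64 × (0.5613 − 0.0207) / (0.825 × 4) = 0.64 × 0.1638 = 0.1048

0.105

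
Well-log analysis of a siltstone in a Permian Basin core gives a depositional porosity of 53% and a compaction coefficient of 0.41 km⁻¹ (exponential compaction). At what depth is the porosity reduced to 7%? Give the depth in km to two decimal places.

Invert Athy's law: d = ln(phi₀/phi) / c
d = ln(0.53/0.07) / 0.41 = ln(7.571) / 0.41 = 2.0244 / 0.41 = 4.938 km

4.94 km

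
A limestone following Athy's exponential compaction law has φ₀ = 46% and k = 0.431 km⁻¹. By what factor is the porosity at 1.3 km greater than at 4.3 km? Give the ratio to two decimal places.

3.64

φ(Z₁)/φ(Z₂) = e^(−k·Z₁)/e^(−k·Z₂) = e^{k(Z₂−Z₁)}
= exp(0.431 × 3) = exp(1.293) = 3.6437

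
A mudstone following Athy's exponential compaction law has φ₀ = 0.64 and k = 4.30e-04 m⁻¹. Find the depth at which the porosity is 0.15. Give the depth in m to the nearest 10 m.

3370 m

Working in km (1 km = 1000 m; k in km⁻¹ = k in m⁻¹ × 1000):
Invert Athy's law: z = ln(φ₀/φ) / k
z = ln(0.64/0.15) / 0.43 = ln(4.267) / 0.43 = 1.4508 / 0.43 = 3.374 km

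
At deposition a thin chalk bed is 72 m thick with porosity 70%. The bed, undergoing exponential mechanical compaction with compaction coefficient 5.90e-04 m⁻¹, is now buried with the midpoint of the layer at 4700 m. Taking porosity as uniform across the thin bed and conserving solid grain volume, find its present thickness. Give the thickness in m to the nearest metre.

Working in km (1 km = 1000 m; β in km⁻¹ = β in m⁻¹ × 1000):
Porosity at 4.7 km: phi = 0.7·exp(−0.59×4.7) = 0.0437
Solid-volume conservation: h(1−phi) = h₀(1−phi₀) ⇒ h = h₀·(1−phi₀)/(1−phi)
h = 0.072 × (1 − 0.7)/(1 − 0.0437) = 0.072 × 0.3137 = 0.0226 km

23 m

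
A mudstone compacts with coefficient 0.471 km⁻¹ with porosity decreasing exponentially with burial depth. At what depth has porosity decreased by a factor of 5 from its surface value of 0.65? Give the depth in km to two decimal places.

n/n₀ = 1/5 ⇒ exp(−k·d) = 1/5 ⇒ d = ln(5) / k
d = 1.6094 / 0.471 = 3.417 km

3.42 km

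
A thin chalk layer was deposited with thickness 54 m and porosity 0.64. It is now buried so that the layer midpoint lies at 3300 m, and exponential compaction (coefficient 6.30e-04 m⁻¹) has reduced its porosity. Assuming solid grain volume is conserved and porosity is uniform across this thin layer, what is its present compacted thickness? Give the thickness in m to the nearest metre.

Working in km (1 km = 1000 m; c in km⁻¹ = c in m⁻¹ × 1000):
Porosity at 3.3 km: φ = 0.64·exp(−0.63×3.3) = 0.0800
Solid-volume conservation: h(1−φ) = h₀(1−φ₀) ⇒ h = h₀·(1−φ₀)/(1−φ)
h = 0.054 × (1 − 0.64)/(1 − 0.0800) = 0.054 × 0.3913 = 0.0211 km

21 m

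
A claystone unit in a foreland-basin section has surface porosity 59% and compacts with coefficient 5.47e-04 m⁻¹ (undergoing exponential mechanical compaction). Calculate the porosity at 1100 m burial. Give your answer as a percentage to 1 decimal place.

32.3%

Working in km (1 km = 1000 m; β in km⁻¹ = β in m⁻¹ × 1000):
n = n₀·exp(−β·d) = 0.59 × exp(−0.547 × 1.1) = 0.59 × exp(−0.6017)
  = 0.59 × 0.5479 = 0.3232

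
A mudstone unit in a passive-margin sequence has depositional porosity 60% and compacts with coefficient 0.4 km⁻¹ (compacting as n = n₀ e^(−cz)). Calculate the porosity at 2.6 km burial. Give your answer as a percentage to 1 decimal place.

21.2%

n = n₀·exp(−c·z) = 0.6 × exp(−0.4 × 2.6) = 0.6 × exp(−1.04)
  = 0.6 × 0.3535 = 0.2121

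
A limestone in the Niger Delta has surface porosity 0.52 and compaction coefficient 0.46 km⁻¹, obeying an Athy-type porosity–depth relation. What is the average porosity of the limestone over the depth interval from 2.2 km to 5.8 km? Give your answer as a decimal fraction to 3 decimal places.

0.092

⟨n⟩ = (1/(d₂−d₁)) ∫ n₀ e^(−kd) dd = n₀·(e^(−k·d₁) − e^(−k·d₂)) / (k·(d₂−d₁))
e^(−0.46×2.2) = 0.3635; e^(−0.46×5.8) = 0.0694
⟨n⟩ = 0.52 × (0.3635 − 0.0694) / (0.46 × 3.6) = 0.52 × 0.1776 = 0.0924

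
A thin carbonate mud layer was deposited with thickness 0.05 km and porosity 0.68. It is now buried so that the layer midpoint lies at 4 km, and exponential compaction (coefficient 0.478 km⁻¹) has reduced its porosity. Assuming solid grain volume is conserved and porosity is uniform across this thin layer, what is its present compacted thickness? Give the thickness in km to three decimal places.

0.018 km

Porosity at 4 km: n = 0.68·exp(−0.478×4) = 0.1005
Solid-volume conservation: h(1−n) = h₀(1−n₀) ⇒ h = h₀·(1−n₀)/(1−n)
h = 0.05 × (1 − 0.68)/(1 − 0.1005) = 0.05 × 0.3558 = 0.0178 km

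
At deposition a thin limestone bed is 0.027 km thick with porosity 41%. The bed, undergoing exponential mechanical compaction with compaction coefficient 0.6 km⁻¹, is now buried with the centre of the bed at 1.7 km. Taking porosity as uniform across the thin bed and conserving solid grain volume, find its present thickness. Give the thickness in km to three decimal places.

0.019 km

Porosity at 1.7 km: φ = 0.41·exp(−0.6×1.7) = 0.1478
Solid-volume conservation: h(1−φ) = h₀(1−φ₀) ⇒ h = h₀·(1−φ₀)/(1−φ)
h = 0.027 × (1 − 0.41)/(1 − 0.1478) = 0.027 × 0.6924 = 0.0187 km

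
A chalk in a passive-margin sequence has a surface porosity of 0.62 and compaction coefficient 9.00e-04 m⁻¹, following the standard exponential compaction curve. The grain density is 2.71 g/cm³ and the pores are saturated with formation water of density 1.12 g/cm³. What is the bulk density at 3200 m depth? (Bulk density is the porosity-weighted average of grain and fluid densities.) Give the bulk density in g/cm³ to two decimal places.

Working in km (1 km = 1000 m; c in km⁻¹ = c in m⁻¹ × 1000):
Porosity at depth: φ = 0.62·exp(−0.9×3.2) = 0.62×0.0561 = 0.0348
Bulk density: ρ_b = (1−φ)ρ_g + φ·ρ_f = 0.9652×2.71 + 0.0348×1.12
       = 2.616 + 0.039 = 2.655 g/cm³

2.65 g/cm³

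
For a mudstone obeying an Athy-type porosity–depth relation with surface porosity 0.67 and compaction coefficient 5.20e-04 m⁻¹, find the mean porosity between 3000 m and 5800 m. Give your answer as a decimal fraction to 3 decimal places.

0.074

Working in km (1 km = 1000 m; c in km⁻¹ = c in m⁻¹ × 1000):
⟨φ⟩ = (1/(d₂−d₁)) ∫ φ₀ e^(−cd) dd = φ₀·(e^(−c·d₁) − e^(−c·d₂)) / (c·(d₂−d₁))
e^(−0.52×3) = 0.2101; e^(−0.52×5.8) = 0.0490
⟨φ⟩ = 0.67 × (0.2101 − 0.0490) / (0.52 × 2.8) = 0.67 × 0.1107 = 0.0742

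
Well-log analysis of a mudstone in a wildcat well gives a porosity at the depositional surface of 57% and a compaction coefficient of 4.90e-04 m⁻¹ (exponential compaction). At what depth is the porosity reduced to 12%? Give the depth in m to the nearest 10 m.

Working in km (1 km = 1000 m; β in km⁻¹ = β in m⁻¹ × 1000):
Invert Athy's law: z = ln(n₀/n) / β
z = ln(0.57/0.12) / 0.49 = ln(4.75) / 0.49 = 1.5581 / 0.49 = 3.180 km

3180 m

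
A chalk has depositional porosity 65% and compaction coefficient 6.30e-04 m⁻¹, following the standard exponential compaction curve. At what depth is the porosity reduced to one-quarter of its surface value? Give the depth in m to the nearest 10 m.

2200 m

Working in km (1 km = 1000 m; β in km⁻¹ = β in m⁻¹ × 1000):
n/n₀ = 1/4 ⇒ exp(−β·Z) = 1/4 ⇒ Z = ln(4) / β
Z = 1.3863 / 0.63 = 2.200 km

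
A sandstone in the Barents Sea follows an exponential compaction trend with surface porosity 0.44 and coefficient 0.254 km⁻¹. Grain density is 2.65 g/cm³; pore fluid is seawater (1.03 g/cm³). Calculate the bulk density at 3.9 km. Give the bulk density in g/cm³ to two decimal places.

2.39 g/cm³

Porosity at depth: φ = 0.44·exp(−0.254×3.9) = 0.44×0.3714 = 0.1634
Bulk density: ρ_b = (1−φ)ρ_g + φ·ρ_f = 0.8366×2.65 + 0.1634×1.03
       = 2.217 + 0.168 = 2.385 g/cm³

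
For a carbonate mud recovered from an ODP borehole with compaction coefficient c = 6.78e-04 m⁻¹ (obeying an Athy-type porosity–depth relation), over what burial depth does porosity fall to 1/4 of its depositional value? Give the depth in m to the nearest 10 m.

Working in km (1 km = 1000 m; c in km⁻¹ = c in m⁻¹ × 1000):
φ/φ₀ = 1/4 ⇒ exp(−c·Z) = 1/4 ⇒ Z = ln(4) / c
Z = 1.3863 / 0.678 = 2.045 km

2040 m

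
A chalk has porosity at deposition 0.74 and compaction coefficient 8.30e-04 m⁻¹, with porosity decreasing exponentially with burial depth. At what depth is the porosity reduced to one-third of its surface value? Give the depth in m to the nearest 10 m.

Working in km (1 km = 1000 m; c in km⁻¹ = c in m⁻¹ × 1000):
n/n₀ = 1/3 ⇒ exp(−c·d) = 1/3 ⇒ d = ln(3) / c
d = 1.0986 / 0.83 = 1.324 km

1320 m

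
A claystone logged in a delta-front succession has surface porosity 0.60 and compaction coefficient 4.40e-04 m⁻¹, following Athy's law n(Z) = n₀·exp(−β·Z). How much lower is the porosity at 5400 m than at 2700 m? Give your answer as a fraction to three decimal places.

0.127

Working in km (1 km = 1000 m; β in km⁻¹ = β in m⁻¹ × 1000):
n(2.7) = 0.6·e^(−0.44×2.7) = 0.1829
n(5.4) = 0.6·e^(−0.44×5.4) = 0.0558
Δn = 0.1829 − 0.0558 = 0.1271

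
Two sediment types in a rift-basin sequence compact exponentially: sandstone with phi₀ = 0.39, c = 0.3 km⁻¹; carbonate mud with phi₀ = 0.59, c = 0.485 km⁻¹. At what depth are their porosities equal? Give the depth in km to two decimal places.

Set phi₀ₐ e^(−cₐd) = phi₀ᵦ e^(−cᵦd) ⇒ ln(phi₀ₐ/phi₀ᵦ) = (cₐ − cᵦ)·d
d = ln(0.39/0.59) / (0.3 − 0.485) = -0.4140 / -0.185 = 2.238 km

2.24 km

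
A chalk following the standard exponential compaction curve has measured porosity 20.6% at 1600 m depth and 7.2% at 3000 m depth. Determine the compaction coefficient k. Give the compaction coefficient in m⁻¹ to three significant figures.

0.000751 m⁻¹

Working in km (1 km = 1000 m; k in km⁻¹ = k in m⁻¹ × 1000):
Athy: n(z) = n₀ e^(−kz) ⇒ n₁/n₂ = e^{k(z₂−z₁)} ⇒ k = ln(n₁/n₂)/(z₂−z₁)
k = ln(0.206/0.072) / (3 − 1.6) = ln(2.861) / 1.4 = 1.0512 / 1.4 = 0.7509 km⁻¹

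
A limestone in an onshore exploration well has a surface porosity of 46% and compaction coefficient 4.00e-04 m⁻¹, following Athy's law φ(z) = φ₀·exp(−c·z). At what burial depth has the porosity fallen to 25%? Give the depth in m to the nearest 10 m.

1520 m

Working in km (1 km = 1000 m; c in km⁻¹ = c in m⁻¹ × 1000):
Invert Athy's law: z = ln(φ₀/φ) / c
z = ln(0.46/0.25) / 0.4 = ln(1.84) / 0.4 = 0.6098 / 0.4 = 1.524 km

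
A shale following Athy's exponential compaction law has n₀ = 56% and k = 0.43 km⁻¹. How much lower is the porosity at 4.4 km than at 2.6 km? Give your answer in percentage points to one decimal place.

9.9 percentage points

n(2.6) = 0.56·e^(−0.43×2.6) = 0.1831
n(4.4) = 0.56·e^(−0.43×4.4) = 0.0844
Δn = 0.1831 − 0.0844 = 0.0987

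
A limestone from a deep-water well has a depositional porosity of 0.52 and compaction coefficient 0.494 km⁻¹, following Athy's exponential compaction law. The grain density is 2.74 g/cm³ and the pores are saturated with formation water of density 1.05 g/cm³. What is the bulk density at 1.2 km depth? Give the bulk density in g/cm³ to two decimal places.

Porosity at depth: phi = 0.52·exp(−0.494×1.2) = 0.52×0.5528 = 0.2874
Bulk density: ρ_b = (1−phi)ρ_g + phi·ρ_f = 0.7126×2.74 + 0.2874×1.05
       = 1.952 + 0.302 = 2.254 g/cm³

2.25 g/cm³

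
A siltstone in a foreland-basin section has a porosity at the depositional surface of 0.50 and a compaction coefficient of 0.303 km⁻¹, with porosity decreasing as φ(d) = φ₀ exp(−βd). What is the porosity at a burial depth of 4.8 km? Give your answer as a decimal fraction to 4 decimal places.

φ = φ₀·exp(−β·d) = 0.5 × exp(−0.303 × 4.8) = 0.5 × exp(−1.454)
  = 0.5 × 0.2335 = 0.1168

0.1168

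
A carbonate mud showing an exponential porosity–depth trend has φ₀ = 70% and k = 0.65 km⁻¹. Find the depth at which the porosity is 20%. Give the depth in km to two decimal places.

Invert Athy's law: d = ln(φ₀/φ) / k
d = ln(0.7/0.2) / 0.65 = ln(3.5) / 0.65 = 1.2528 / 0.65 = 1.927 km

1.93 km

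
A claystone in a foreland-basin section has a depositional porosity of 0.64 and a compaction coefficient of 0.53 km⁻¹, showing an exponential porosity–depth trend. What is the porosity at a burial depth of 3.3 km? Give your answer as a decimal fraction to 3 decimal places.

φ = φ₀·exp(−k·Z) = 0.64 × exp(−0.53 × 3.3) = 0.64 × exp(−1.749)
  = 0.64 × 0.1739 = 0.1113

0.111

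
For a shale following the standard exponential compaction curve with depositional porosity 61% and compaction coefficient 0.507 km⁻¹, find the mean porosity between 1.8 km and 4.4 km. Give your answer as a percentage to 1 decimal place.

13.6%

⟨n⟩ = (1/(d₂−d₁)) ∫ n₀ e^(−βd) dd = n₀·(e^(−β·d₁) − e^(−β·d₂)) / (β·(d₂−d₁))
e^(−0.507×1.8) = 0.4015; e^(−0.507×4.4) = 0.1074
⟨n⟩ = 0.61 × (0.4015 − 0.1074) / (0.507 × 2.6) = 0.61 × 0.2231 = 0.1361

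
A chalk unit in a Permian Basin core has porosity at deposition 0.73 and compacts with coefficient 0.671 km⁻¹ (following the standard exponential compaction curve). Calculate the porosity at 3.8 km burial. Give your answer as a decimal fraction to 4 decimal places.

φ = φ₀·exp(−c·Z) = 0.73 × exp(−0.671 × 3.8) = 0.73 × exp(−2.55)
  = 0.73 × 0.0781 = 0.0570

0.0570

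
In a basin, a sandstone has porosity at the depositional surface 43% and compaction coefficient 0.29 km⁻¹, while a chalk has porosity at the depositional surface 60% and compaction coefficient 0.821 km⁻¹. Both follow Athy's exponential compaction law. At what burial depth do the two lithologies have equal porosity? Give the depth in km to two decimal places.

Set n₀ₐ e^(−kₐZ) = n₀ᵦ e^(−kᵦZ) ⇒ ln(n₀ₐ/n₀ᵦ) = (kₐ − kᵦ)·Z
Z = ln(0.43/0.6) / (0.29 − 0.821) = -0.3331 / -0.531 = 0.627 km

0.63 km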